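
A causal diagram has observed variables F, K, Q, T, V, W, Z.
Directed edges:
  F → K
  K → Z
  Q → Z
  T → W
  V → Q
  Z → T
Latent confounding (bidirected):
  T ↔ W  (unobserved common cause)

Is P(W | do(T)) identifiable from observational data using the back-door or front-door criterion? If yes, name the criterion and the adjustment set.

desc(T)\{T}={W}; candidates ⊆ {F,K,Q,V,Z}.
T↔W: latent back-door arc(s) into T.
size 0: {}; under {} T still reaches {F,K,Q,V,W,Z} ∋ W.
size 1: {F}, {K}, {Q} …(+2); under {F} T still reaches {K,Q,V,W,Z} ∋ W.
size 2: {F,K}, {F,Q}, {F,V} …(+7); under {F,K} T still reaches {Q,V,W,Z} ∋ W.
T↔W cannot be blocked by any observed set — no back-door set.
No mediator lies on a directed T→…→W path.
Neither criterion identifies P(W|do(T)) in this graph.

P(W|do(T)): not identifiable (no BD/FD set).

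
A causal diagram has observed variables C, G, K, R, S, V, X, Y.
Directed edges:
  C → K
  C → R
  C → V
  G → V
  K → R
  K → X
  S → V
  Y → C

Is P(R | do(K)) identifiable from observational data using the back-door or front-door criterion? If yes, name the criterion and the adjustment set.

P(R|do(K)): backdoor, adjust for {C}.

desc(K)\{K}={R,X}; candidates ⊆ {C,G,S,V,Y}.
size 0: {}; under {} K still reaches {C,R,V,Y} ∋ R.
{C}: K⊥R given {C} in G with K→· removed — back-door holds.
P(R|do(K)) = Σ_{C} P(R|K,C)·P(C).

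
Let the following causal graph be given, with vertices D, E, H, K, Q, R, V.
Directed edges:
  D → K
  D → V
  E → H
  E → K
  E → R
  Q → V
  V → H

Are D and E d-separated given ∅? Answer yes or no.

Yes — D ⊥ E | ∅.

Bayes-Ball from D | ∅ reaches {H,K,V}.
E ∉ reach(D|∅) ⇒ D ⊥ E | ∅.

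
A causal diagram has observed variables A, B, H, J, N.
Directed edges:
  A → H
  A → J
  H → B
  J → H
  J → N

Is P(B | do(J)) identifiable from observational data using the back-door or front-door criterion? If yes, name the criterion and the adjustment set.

P(B|do(J)): backdoor, adjust for {A}.

desc(J)\{J}={B,H,N}; candidates ⊆ {A}.
size 0: {}; under {} J still reaches {A,B,H} ∋ B.
{A}: J⊥B given {A} in G with J→· removed — back-door holds.
P(B|do(J)) = Σ_{A} P(B|J,A)·P(A).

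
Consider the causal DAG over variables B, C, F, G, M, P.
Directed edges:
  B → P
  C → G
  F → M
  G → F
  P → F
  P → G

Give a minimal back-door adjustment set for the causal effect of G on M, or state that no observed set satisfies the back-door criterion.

G→M: minimal back-door set {P}.

desc(G)\{G}={F,M}; candidates ⊆ {B,C,P}.
size 0: {}; under {} G still reaches {B,C,F,M,P} ∋ M.
{P}: G⊥M given {P} in G with G→· removed — back-door holds.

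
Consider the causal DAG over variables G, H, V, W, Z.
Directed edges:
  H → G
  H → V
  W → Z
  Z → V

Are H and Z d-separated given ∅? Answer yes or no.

Bayes-Ball from H | ∅ reaches {G,V}.
Z ∉ reach(H|∅) ⇒ H ⊥ Z | ∅.

Yes — H ⊥ Z | ∅.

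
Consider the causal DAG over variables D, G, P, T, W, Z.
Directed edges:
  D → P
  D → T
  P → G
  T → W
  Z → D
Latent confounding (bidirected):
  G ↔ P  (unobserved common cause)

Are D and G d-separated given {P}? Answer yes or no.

Bayes-Ball from D | {P} reaches {G,T,W,Z}.
G ∈ reach(D|{P}) ⇒ D ⊥̸ G | {P}.

No — D and G are d-connected given {P}.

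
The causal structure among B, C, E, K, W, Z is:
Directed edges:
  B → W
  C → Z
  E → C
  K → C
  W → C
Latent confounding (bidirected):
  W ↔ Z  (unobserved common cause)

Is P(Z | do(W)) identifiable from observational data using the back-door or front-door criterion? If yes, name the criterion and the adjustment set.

P(Z|do(W)): frontdoor, adjust for {C}.

desc(W)\{W}={C,Z}; candidates ⊆ {B,E,K}.
W↔Z: latent back-door arc(s) into W.
size 0: {}; under {} W still reaches {B,Z} ∋ Z.
size 1: {B}, {E}, {K}; under {B} W still reaches {Z} ∋ Z.
size 2: {B,E}, {B,K}, {E,K}; under {B,E} W still reaches {Z} ∋ Z.
W↔Z cannot be blocked by any observed set — no back-door set.
{C}: (i) intercepts every directed W→Z path; (ii) no back-door W→{C}; (iii) {W} blocks every back-door {C}→Z. Front-door holds.
P(Z|do(W)) = Σ_{C} P(C|W) Σ_{W'} P(Z|C,W')P(W').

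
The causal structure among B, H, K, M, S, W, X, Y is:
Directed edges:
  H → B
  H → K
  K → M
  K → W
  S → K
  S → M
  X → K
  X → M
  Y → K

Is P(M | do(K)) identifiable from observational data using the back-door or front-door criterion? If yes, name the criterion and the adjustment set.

P(M|do(K)): backdoor, adjust for {S, X}.

desc(K)\{K}={M,W}; candidates ⊆ {B,H,S,X,Y}.
size 0: {}; under {} K still reaches {B,H,M,S,X,Y} ∋ M.
size 1: {B}, {H}, {S} …(+2); under {B} K still reaches {H,M,S,X,Y} ∋ M.
{S,X}: K⊥M given {S,X} in G with K→· removed — back-door holds.
P(M|do(K)) = Σ_{S,X} P(M|K,S,X)·P(S,X).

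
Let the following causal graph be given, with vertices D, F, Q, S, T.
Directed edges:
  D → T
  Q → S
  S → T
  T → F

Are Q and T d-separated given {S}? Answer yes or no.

Bayes-Ball from Q | {S} reaches ∅.
T ∉ reach(Q|{S}) ⇒ Q ⊥ T | {S}.

Yes — Q ⊥ T | {S}.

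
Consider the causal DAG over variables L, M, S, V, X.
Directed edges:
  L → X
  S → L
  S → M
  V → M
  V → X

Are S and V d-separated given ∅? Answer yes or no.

Yes — S ⊥ V | ∅.

Bayes-Ball from S | ∅ reaches {L,M,X}.
V ∉ reach(S|∅) ⇒ S ⊥ V | ∅.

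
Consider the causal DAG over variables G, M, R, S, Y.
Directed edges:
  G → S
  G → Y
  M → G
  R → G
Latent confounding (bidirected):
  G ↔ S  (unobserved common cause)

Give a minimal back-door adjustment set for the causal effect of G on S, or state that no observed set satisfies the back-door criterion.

desc(G)\{G}={S,Y}; candidates ⊆ {M,R}.
G↔S: latent back-door arc(s) into G.
size 0: {}; under {} G still reaches {M,R,S} ∋ S.
size 1: {M}, {R}; under {M} G still reaches {R,S} ∋ S.
size 2: {M,R}; under {M,R} G still reaches {S} ∋ S.
G↔S cannot be blocked by any observed set — no back-door set.

G→S: no observed back-door set.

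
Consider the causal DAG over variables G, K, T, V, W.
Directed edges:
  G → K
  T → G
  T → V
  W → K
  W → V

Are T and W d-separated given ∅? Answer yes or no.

Bayes-Ball from T | ∅ reaches {G,K,V}.
W ∉ reach(T|∅) ⇒ T ⊥ W | ∅.

Yes — T ⊥ W | ∅.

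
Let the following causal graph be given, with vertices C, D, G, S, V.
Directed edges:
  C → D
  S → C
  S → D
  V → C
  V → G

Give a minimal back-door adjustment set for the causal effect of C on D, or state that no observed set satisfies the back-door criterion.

C→D: minimal back-door set {S}.

desc(C)\{C}={D}; candidates ⊆ {G,S,V}.
size 0: {}; under {} C still reaches {D,G,S,V} ∋ D.
{S}: C⊥D given {S} in G with C→· removed — back-door holds.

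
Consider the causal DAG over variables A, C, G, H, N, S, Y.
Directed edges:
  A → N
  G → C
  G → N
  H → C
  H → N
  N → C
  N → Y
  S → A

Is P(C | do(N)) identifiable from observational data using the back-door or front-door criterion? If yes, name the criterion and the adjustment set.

desc(N)\{N}={C,Y}; candidates ⊆ {A,G,H,S}.
size 0: {}; under {} N still reaches {A,C,G,H,S} ∋ C.
size 1: {A}, {G}, {H} …(+1); under {A} N still reaches {C,G,H} ∋ C.
{G,H}: N⊥C given {G,H} in G with N→· removed — back-door holds.
P(C|do(N)) = Σ_{G,H} P(C|N,G,H)·P(G,H).

P(C|do(N)): backdoor, adjust for {G, H}.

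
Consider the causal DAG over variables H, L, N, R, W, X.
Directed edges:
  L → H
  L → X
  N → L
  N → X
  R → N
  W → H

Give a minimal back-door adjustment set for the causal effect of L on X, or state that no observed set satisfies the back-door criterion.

L→X: minimal back-door set {N}.

desc(L)\{L}={H,X}; candidates ⊆ {N,R,W}.
size 0: {}; under {} L still reaches {N,R,X} ∋ X.
{N}: L⊥X given {N} in G with L→· removed — back-door holds.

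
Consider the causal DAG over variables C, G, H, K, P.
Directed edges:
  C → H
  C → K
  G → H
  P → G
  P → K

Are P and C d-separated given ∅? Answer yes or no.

Bayes-Ball from P | ∅ reaches {G,H,K}.
C ∉ reach(P|∅) ⇒ P ⊥ C | ∅.

Yes — P ⊥ C | ∅.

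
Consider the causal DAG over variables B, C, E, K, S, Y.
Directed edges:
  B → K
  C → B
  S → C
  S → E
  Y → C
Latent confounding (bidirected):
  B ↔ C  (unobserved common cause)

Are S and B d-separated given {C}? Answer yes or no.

Bayes-Ball from S | {C} reaches {B,E,K,Y}.
B ∈ reach(S|{C}) ⇒ S ⊥̸ B | {C}.

No — S and B are d-connected given {C}.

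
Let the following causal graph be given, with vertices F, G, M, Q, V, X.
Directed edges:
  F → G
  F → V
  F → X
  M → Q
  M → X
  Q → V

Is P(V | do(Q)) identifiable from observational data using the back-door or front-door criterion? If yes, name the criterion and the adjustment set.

P(V|do(Q)): backdoor, adjust for ∅.

desc(Q)\{Q}={V}; candidates ⊆ {F,G,M,X}.
∅: Q⊥V given ∅ in G with Q→· removed — back-door holds.
P(V|do(Q)) = P(V|Q) — no adjustment needed.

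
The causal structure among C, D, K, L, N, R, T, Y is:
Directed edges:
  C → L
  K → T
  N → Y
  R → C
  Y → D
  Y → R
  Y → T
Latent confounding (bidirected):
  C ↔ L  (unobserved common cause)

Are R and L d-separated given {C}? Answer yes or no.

No — R and L are d-connected given {C}.

Bayes-Ball from R | {C} reaches {D,L,N,T,Y}.
L ∈ reach(R|{C}) ⇒ R ⊥̸ L | {C}.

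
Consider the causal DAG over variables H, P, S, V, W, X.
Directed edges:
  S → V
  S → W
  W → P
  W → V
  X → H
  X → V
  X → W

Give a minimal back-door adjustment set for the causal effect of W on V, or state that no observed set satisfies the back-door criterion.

desc(W)\{W}={P,V}; candidates ⊆ {H,S,X}.
size 0: {}; under {} W still reaches {H,S,V,X} ∋ V.
size 1: {H}, {S}, {X}; under {H} W still reaches {S,V,X} ∋ V.
{S,X}: W⊥V given {S,X} in G with W→· removed — back-door holds.

W→V: minimal back-door set {S, X}.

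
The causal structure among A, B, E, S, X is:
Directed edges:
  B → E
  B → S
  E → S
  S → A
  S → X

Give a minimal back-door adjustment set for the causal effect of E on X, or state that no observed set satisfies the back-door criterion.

E→X: minimal back-door set {B}.

desc(E)\{E}={A,S,X}; candidates ⊆ {B}.
size 0: {}; under {} E still reaches {A,B,S,X} ∋ X.
{B}: E⊥X given {B} in G with E→· removed — back-door holds.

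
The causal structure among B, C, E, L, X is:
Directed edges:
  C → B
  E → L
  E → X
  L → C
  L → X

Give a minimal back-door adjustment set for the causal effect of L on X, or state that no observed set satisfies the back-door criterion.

desc(L)\{L}={B,C,X}; candidates ⊆ {E}.
size 0: {}; under {} L still reaches {E,X} ∋ X.
{E}: L⊥X given {E} in G with L→· removed — back-door holds.

L→X: minimal back-door set {E}.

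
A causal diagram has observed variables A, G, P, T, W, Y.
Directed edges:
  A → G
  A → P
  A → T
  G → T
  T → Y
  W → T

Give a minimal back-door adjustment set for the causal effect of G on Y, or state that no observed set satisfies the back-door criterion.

desc(G)\{G}={T,Y}; candidates ⊆ {A,P,W}.
size 0: {}; under {} G still reaches {A,P,T,Y} ∋ Y.
{A}: G⊥Y given {A} in G with G→· removed — back-door holds.

G→Y: minimal back-door set {A}.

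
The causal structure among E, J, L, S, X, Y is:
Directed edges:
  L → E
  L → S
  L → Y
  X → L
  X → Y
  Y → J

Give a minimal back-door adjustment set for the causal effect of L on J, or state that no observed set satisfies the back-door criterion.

desc(L)\{L}={E,J,S,Y}; candidates ⊆ {X}.
size 0: {}; under {} L still reaches {J,X,Y} ∋ J.
{X}: L⊥J given {X} in G with L→· removed — back-door holds.

L→J: minimal back-door set {X}.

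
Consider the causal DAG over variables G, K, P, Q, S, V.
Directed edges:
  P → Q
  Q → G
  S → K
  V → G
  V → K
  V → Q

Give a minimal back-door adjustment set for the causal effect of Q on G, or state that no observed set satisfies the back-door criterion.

Q→G: minimal back-door set {V}.

desc(Q)\{Q}={G}; candidates ⊆ {K,P,S,V}.
size 0: {}; under {} Q still reaches {G,K,P,V} ∋ G.
{V}: Q⊥G given {V} in G with Q→· removed — back-door holds.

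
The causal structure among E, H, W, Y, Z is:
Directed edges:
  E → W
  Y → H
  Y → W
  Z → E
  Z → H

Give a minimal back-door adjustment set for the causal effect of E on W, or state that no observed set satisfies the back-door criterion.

desc(E)\{E}={W}; candidates ⊆ {H,Y,Z}.
∅: E⊥W given ∅ in G with E→· removed — back-door holds.

E→W: minimal back-door set ∅.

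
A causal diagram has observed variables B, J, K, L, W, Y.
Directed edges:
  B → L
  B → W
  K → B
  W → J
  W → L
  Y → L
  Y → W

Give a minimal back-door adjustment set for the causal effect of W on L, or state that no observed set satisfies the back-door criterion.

desc(W)\{W}={J,L}; candidates ⊆ {B,K,Y}.
size 0: {}; under {} W still reaches {B,K,L,Y} ∋ L.
size 1: {B}, {K}, {Y}; under {B} W still reaches {L,Y} ∋ L.
{B,Y}: W⊥L given {B,Y} in G with W→· removed — back-door holds.

W→L: minimal back-door set {B, Y}.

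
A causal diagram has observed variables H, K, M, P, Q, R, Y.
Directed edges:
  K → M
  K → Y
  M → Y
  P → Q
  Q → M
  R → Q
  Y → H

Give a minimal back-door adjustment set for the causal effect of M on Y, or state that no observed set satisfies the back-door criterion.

M→Y: minimal back-door set {K}.

desc(M)\{M}={H,Y}; candidates ⊆ {K,P,Q,R}.
size 0: {}; under {} M still reaches {H,K,P,Q,R,Y} ∋ Y.
{K}: M⊥Y given {K} in G with M→· removed — back-door holds.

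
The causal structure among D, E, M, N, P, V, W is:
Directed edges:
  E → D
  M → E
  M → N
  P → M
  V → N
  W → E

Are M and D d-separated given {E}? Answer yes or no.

Bayes-Ball from M | {E} reaches {N,P,W}.
D ∉ reach(M|{E}) ⇒ M ⊥ D | {E}.

Yes — M ⊥ D | {E}.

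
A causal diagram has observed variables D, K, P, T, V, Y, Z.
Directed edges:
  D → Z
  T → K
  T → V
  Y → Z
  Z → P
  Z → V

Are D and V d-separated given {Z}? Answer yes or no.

Yes — D ⊥ V | {Z}.

Bayes-Ball from D | {Z} reaches {Y}.
V ∉ reach(D|{Z}) ⇒ D ⊥ V | {Z}.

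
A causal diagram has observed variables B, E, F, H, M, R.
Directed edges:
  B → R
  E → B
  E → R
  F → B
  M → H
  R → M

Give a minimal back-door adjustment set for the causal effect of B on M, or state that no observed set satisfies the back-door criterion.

desc(B)\{B}={H,M,R}; candidates ⊆ {E,F}.
size 0: {}; under {} B still reaches {E,F,H,M,R} ∋ M.
{E}: B⊥M given {E} in G with B→· removed — back-door holds.

B→M: minimal back-door set {E}.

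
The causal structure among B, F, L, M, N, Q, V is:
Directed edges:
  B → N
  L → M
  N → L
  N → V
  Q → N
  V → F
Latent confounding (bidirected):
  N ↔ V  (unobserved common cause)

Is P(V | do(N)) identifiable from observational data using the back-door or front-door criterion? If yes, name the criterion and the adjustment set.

desc(N)\{N}={F,L,M,V}; candidates ⊆ {B,Q}.
N↔V: latent back-door arc(s) into N.
size 0: {}; under {} N still reaches {B,F,Q,V} ∋ V.
size 1: {B}, {Q}; under {B} N still reaches {F,Q,V} ∋ V.
size 2: {B,Q}; under {B,Q} N still reaches {F,V} ∋ V.
N↔V cannot be blocked by any observed set — no back-door set.
No mediator lies on a directed N→…→V path.
Neither criterion identifies P(V|do(N)) in this graph.

P(V|do(N)): not identifiable (no BD/FD set).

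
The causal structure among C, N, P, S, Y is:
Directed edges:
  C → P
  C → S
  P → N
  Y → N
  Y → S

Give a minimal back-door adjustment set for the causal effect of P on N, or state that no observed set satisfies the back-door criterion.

P→N: minimal back-door set ∅.

desc(P)\{P}={N}; candidates ⊆ {C,S,Y}.
∅: P⊥N given ∅ in G with P→· removed — back-door holds.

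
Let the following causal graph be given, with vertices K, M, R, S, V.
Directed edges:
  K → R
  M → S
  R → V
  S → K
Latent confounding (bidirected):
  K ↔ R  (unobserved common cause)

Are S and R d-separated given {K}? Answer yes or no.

Bayes-Ball from S | {K} reaches {M,R,V}.
R ∈ reach(S|{K}) ⇒ S ⊥̸ R | {K}.

No — S and R are d-connected given {K}.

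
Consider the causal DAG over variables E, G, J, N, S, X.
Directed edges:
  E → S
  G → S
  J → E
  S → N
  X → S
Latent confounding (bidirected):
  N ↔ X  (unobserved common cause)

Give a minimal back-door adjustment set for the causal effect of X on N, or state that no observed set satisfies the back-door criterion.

X→N: no observed back-door set.

desc(X)\{X}={N,S}; candidates ⊆ {E,G,J}.
X↔N: latent back-door arc(s) into X.
size 0: {}; under {} X still reaches {N} ∋ N.
size 1: {E}, {G}, {J}; under {E} X still reaches {N} ∋ N.
size 2: {E,G}, {E,J}, {G,J}; under {E,G} X still reaches {N} ∋ N.
X↔N cannot be blocked by any observed set — no back-door set.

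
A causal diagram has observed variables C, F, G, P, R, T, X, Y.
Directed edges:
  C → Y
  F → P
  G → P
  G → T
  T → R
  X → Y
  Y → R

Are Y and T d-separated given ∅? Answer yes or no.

Bayes-Ball from Y | ∅ reaches {C,R,X}.
T ∉ reach(Y|∅) ⇒ Y ⊥ T | ∅.

Yes — Y ⊥ T | ∅.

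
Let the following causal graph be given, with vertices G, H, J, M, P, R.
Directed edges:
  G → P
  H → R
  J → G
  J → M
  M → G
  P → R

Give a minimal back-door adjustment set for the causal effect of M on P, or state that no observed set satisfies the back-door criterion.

desc(M)\{M}={G,P,R}; candidates ⊆ {H,J}.
size 0: {}; under {} M still reaches {G,J,P,R} ∋ P.
{J}: M⊥P given {J} in G with M→· removed — back-door holds.

M→P: minimal back-door set {J}.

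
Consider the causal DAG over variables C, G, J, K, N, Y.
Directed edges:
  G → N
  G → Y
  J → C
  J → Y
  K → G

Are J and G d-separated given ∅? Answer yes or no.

Bayes-Ball from J | ∅ reaches {C,Y}.
G ∉ reach(J|∅) ⇒ J ⊥ G | ∅.

Yes — J ⊥ G | ∅.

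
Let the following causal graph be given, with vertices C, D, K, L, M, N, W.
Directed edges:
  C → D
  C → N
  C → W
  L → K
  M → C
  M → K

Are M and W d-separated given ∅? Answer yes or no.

Bayes-Ball from M | ∅ reaches {C,D,K,N,W}.
W ∈ reach(M|∅) ⇒ M ⊥̸ W | ∅.

No — M and W are d-connected given ∅.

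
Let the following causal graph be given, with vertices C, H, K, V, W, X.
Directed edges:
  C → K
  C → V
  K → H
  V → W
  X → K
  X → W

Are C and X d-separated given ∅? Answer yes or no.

Yes — C ⊥ X | ∅.

Bayes-Ball from C | ∅ reaches {H,K,V,W}.
X ∉ reach(C|∅) ⇒ C ⊥ X | ∅.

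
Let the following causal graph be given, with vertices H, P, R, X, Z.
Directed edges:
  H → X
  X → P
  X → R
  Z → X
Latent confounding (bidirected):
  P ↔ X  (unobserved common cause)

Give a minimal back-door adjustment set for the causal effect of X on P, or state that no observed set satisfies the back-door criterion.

X→P: no observed back-door set.

desc(X)\{X}={P,R}; candidates ⊆ {H,Z}.
X↔P: latent back-door arc(s) into X.
size 0: {}; under {} X still reaches {H,P,Z} ∋ P.
size 1: {H}, {Z}; under {H} X still reaches {P,Z} ∋ P.
size 2: {H,Z}; under {H,Z} X still reaches {P} ∋ P.
X↔P cannot be blocked by any observed set — no back-door set.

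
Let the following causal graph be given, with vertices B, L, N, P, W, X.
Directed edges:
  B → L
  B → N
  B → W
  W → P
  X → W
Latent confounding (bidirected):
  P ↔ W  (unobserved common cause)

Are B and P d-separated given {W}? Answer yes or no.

Bayes-Ball from B | {W} reaches {L,N,P,X}.
P ∈ reach(B|{W}) ⇒ B ⊥̸ P | {W}.

No — B and P are d-connected given {W}.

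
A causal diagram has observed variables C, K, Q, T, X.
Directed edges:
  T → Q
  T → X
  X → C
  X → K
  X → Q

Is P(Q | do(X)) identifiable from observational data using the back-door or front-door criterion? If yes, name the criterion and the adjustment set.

P(Q|do(X)): backdoor, adjust for {T}.

desc(X)\{X}={C,K,Q}; candidates ⊆ {T}.
size 0: {}; under {} X still reaches {Q,T} ∋ Q.
{T}: X⊥Q given {T} in G with X→· removed — back-door holds.
P(Q|do(X)) = Σ_{T} P(Q|X,T)·P(T).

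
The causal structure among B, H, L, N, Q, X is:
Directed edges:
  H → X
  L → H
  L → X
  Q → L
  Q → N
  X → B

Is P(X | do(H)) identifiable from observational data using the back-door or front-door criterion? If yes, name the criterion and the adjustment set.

desc(H)\{H}={B,X}; candidates ⊆ {L,N,Q}.
size 0: {}; under {} H still reaches {B,L,N,Q,X} ∋ X.
{L}: H⊥X given {L} in G with H→· removed — back-door holds.
P(X|do(H)) = Σ_{L} P(X|H,L)·P(L).

P(X|do(H)): backdoor, adjust for {L}.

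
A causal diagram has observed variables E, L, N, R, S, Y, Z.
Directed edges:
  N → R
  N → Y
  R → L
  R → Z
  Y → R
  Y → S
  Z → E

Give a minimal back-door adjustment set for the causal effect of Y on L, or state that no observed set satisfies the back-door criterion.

desc(Y)\{Y}={E,L,R,S,Z}; candidates ⊆ {N}.
size 0: {}; under {} Y still reaches {E,L,N,R,Z} ∋ L.
{N}: Y⊥L given {N} in G with Y→· removed — back-door holds.

Y→L: minimal back-door set {N}.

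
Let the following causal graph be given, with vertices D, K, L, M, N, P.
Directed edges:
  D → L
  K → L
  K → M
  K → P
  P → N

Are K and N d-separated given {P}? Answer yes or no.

Yes — K ⊥ N | {P}.

Bayes-Ball from K | {P} reaches {L,M}.
N ∉ reach(K|{P}) ⇒ K ⊥ N | {P}.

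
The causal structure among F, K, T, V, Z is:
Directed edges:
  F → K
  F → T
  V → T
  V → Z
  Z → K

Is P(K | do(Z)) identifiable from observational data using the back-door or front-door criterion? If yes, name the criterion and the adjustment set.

desc(Z)\{Z}={K}; candidates ⊆ {F,T,V}.
∅: Z⊥K given ∅ in G with Z→· removed — back-door holds.
P(K|do(Z)) = P(K|Z) — no adjustment needed.

P(K|do(Z)): backdoor, adjust for ∅.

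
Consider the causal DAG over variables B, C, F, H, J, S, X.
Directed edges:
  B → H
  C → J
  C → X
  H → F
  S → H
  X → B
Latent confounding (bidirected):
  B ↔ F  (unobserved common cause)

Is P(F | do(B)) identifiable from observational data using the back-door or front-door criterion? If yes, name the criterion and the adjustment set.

P(F|do(B)): frontdoor, adjust for {H}.

desc(B)\{B}={F,H}; candidates ⊆ {C,J,S,X}.
B↔F: latent back-door arc(s) into B.
size 0: {}; under {} B still reaches {C,F,J,X} ∋ F.
size 1: {C}, {J}, {S} …(+1); under {C} B still reaches {F,X} ∋ F.
size 2: {C,J}, {C,S}, {C,X} …(+3); under {C,J} B still reaches {F,X} ∋ F.
B↔F cannot be blocked by any observed set — no back-door set.
{H}: (i) intercepts every directed B→F path; (ii) no back-door B→{H}; (iii) {B} blocks every back-door {H}→F. Front-door holds.
P(F|do(B)) = Σ_{H} P(H|B) Σ_{B'} P(F|H,B')P(B').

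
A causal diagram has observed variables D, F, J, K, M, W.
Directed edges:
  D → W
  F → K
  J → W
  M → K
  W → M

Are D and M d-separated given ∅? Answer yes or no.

No — D and M are d-connected given ∅.

Bayes-Ball from D | ∅ reaches {K,M,W}.
M ∈ reach(D|∅) ⇒ D ⊥̸ M | ∅.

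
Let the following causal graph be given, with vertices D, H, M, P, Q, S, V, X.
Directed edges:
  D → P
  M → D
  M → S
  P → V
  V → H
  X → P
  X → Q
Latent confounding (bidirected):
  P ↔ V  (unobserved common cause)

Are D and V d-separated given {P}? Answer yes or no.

No — D and V are d-connected given {P}.

Bayes-Ball from D | {P} reaches {H,M,Q,S,V,X}.
V ∈ reach(D|{P}) ⇒ D ⊥̸ V | {P}.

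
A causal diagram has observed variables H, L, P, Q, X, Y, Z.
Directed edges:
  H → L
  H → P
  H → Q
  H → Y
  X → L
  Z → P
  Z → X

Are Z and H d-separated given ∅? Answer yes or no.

Bayes-Ball from Z | ∅ reaches {L,P,X}.
H ∉ reach(Z|∅) ⇒ Z ⊥ H | ∅.

Yes — Z ⊥ H | ∅.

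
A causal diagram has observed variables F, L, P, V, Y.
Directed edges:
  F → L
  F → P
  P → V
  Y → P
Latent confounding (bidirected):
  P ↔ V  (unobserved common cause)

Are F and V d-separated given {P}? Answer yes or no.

No — F and V are d-connected given {P}.

Bayes-Ball from F | {P} reaches {L,V,Y}.
V ∈ reach(F|{P}) ⇒ F ⊥̸ V | {P}.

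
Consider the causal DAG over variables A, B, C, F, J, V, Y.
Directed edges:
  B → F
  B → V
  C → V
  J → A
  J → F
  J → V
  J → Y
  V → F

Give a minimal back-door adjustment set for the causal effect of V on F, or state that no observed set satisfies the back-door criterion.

desc(V)\{V}={F}; candidates ⊆ {A,B,C,J,Y}.
size 0: {}; under {} V still reaches {A,B,C,F,J,Y} ∋ F.
size 1: {A}, {B}, {C} …(+2); under {A} V still reaches {B,C,F,J,Y} ∋ F.
{B,J}: V⊥F given {B,J} in G with V→· removed — back-door holds.

V→F: minimal back-door set {B, J}.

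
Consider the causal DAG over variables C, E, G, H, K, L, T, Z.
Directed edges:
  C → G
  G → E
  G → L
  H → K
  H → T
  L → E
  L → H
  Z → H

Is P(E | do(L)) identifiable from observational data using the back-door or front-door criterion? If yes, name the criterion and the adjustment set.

P(E|do(L)): backdoor, adjust for {G}.

desc(L)\{L}={E,H,K,T}; candidates ⊆ {C,G,Z}.
size 0: {}; under {} L still reaches {C,E,G} ∋ E.
{G}: L⊥E given {G} in G with L→· removed — back-door holds.
P(E|do(L)) = Σ_{G} P(E|L,G)·P(G).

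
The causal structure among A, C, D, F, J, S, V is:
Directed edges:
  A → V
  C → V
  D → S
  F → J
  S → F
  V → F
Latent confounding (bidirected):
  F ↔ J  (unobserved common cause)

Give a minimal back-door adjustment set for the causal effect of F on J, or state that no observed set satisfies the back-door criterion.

F→J: no observed back-door set.

desc(F)\{F}={J}; candidates ⊆ {A,C,D,S,V}.
F↔J: latent back-door arc(s) into F.
size 0: {}; under {} F still reaches {A,C,D,J,S,V} ∋ J.
size 1: {A}, {C}, {D} …(+2); under {A} F still reaches {C,D,J,S,V} ∋ J.
size 2: {A,C}, {A,D}, {A,S} …(+7); under {A,C} F still reaches {D,J,S,V} ∋ J.
F↔J cannot be blocked by any observed set — no back-door set.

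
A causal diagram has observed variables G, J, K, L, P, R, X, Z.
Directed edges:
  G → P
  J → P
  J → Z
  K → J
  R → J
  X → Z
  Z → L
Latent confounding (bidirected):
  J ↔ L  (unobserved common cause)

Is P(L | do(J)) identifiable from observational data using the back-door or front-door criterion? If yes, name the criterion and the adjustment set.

P(L|do(J)): frontdoor, adjust for {Z}.

desc(J)\{J}={L,P,Z}; candidates ⊆ {G,K,R,X}.
J↔L: latent back-door arc(s) into J.
size 0: {}; under {} J still reaches {K,L,R} ∋ L.
size 1: {G}, {K}, {R} …(+1); under {G} J still reaches {K,L,R} ∋ L.
size 2: {G,K}, {G,R}, {G,X} …(+3); under {G,K} J still reaches {L,R} ∋ L.
J↔L cannot be blocked by any observed set — no back-door set.
{Z}: (i) intercepts every directed J→L path; (ii) no back-door J→{Z}; (iii) {J} blocks every back-door {Z}→L. Front-door holds.
P(L|do(J)) = Σ_{Z} P(Z|J) Σ_{J'} P(L|Z,J')P(J').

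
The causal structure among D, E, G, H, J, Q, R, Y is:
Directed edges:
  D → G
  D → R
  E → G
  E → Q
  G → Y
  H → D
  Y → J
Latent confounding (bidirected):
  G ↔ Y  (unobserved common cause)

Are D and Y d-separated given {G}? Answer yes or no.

No — D and Y are d-connected given {G}.

Bayes-Ball from D | {G} reaches {E,H,J,Q,R,Y}.
Y ∈ reach(D|{G}) ⇒ D ⊥̸ Y | {G}.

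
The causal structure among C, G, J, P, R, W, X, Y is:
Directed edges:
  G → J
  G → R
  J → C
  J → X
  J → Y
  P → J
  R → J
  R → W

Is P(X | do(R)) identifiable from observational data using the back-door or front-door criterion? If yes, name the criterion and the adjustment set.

P(X|do(R)): backdoor, adjust for {G}.

desc(R)\{R}={C,J,W,X,Y}; candidates ⊆ {G,P}.
size 0: {}; under {} R still reaches {C,G,J,X,Y} ∋ X.
{G}: R⊥X given {G} in G with R→· removed — back-door holds.
P(X|do(R)) = Σ_{G} P(X|R,G)·P(G).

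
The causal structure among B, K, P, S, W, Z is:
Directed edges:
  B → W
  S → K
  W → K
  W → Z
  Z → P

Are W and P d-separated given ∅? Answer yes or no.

No — W and P are d-connected given ∅.

Bayes-Ball from W | ∅ reaches {B,K,P,Z}.
P ∈ reach(W|∅) ⇒ W ⊥̸ P | ∅.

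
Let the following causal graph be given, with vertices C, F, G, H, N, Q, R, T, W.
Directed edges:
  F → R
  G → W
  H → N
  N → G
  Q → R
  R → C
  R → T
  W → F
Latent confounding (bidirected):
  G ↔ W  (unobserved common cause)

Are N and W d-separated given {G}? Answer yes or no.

Bayes-Ball from N | {G} reaches {C,F,H,R,T,W}.
W ∈ reach(N|{G}) ⇒ N ⊥̸ W | {G}.

No — N and W are d-connected given {G}.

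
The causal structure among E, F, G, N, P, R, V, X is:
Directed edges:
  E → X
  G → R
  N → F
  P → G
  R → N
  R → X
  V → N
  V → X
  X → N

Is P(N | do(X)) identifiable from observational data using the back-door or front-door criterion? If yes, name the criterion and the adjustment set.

desc(X)\{X}={F,N}; candidates ⊆ {E,G,P,R,V}.
size 0: {}; under {} X still reaches {E,F,G,N,P,R,V} ∋ N.
size 1: {E}, {G}, {P} …(+2); under {E} X still reaches {F,G,N,P,R,V} ∋ N.
{R,V}: X⊥N given {R,V} in G with X→· removed — back-door holds.
P(N|do(X)) = Σ_{R,V} P(N|X,R,V)·P(R,V).

P(N|do(X)): backdoor, adjust for {R, V}.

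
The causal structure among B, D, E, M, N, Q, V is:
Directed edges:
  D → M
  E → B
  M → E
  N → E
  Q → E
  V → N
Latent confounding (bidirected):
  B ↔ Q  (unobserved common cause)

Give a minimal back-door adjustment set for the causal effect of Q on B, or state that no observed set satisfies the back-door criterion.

Q→B: no observed back-door set.

desc(Q)\{Q}={B,E}; candidates ⊆ {D,M,N,V}.
Q↔B: latent back-door arc(s) into Q.
size 0: {}; under {} Q still reaches {B} ∋ B.
size 1: {D}, {M}, {N} …(+1); under {D} Q still reaches {B} ∋ B.
size 2: {D,M}, {D,N}, {D,V} …(+3); under {D,M} Q still reaches {B} ∋ B.
Q↔B cannot be blocked by any observed set — no back-door set.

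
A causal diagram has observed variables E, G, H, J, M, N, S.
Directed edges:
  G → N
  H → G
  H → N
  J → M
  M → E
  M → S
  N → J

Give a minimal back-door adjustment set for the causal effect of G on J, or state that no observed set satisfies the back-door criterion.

G→J: minimal back-door set {H}.

desc(G)\{G}={E,J,M,N,S}; candidates ⊆ {H}.
size 0: {}; under {} G still reaches {E,H,J,M,N,S} ∋ J.
{H}: G⊥J given {H} in G with G→· removed — back-door holds.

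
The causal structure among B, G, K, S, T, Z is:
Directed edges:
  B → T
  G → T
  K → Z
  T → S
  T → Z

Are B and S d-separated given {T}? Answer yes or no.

Yes — B ⊥ S | {T}.

Bayes-Ball from B | {T} reaches {G}.
S ∉ reach(B|{T}) ⇒ B ⊥ S | {T}.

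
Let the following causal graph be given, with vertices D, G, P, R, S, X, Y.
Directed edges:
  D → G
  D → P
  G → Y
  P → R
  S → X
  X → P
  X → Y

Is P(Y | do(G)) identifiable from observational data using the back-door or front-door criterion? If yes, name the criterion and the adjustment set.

desc(G)\{G}={Y}; candidates ⊆ {D,P,R,S,X}.
∅: G⊥Y given ∅ in G with G→· removed — back-door holds.
P(Y|do(G)) = P(Y|G) — no adjustment needed.

P(Y|do(G)): backdoor, adjust for ∅.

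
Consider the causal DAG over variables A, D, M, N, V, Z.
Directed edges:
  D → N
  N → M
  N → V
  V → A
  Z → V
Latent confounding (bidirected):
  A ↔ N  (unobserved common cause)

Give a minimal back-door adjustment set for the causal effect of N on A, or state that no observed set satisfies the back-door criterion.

desc(N)\{N}={A,M,V}; candidates ⊆ {D,Z}.
N↔A: latent back-door arc(s) into N.
size 0: {}; under {} N still reaches {A,D} ∋ A.
size 1: {D}, {Z}; under {D} N still reaches {A} ∋ A.
size 2: {D,Z}; under {D,Z} N still reaches {A} ∋ A.
N↔A cannot be blocked by any observed set — no back-door set.

N→A: no observed back-door set.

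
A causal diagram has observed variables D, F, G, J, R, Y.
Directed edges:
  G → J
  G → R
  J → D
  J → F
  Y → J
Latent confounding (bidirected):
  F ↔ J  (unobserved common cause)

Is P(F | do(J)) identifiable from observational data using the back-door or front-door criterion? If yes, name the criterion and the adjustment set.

P(F|do(J)): not identifiable (no BD/FD set).

desc(J)\{J}={D,F}; candidates ⊆ {G,R,Y}.
J↔F: latent back-door arc(s) into J.
size 0: {}; under {} J still reaches {F,G,R,Y} ∋ F.
size 1: {G}, {R}, {Y}; under {G} J still reaches {F,Y} ∋ F.
size 2: {G,R}, {G,Y}, {R,Y}; under {G,R} J still reaches {F,Y} ∋ F.
J↔F cannot be blocked by any observed set — no back-door set.
No mediator lies on a directed J→…→F path.
Neither criterion identifies P(F|do(J)) in this graph.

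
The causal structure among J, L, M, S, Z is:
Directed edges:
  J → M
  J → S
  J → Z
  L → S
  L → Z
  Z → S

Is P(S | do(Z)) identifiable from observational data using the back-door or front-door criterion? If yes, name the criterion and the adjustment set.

P(S|do(Z)): backdoor, adjust for {J, L}.

desc(Z)\{Z}={S}; candidates ⊆ {J,L,M}.
size 0: {}; under {} Z still reaches {J,L,M,S} ∋ S.
size 1: {J}, {L}, {M}; under {J} Z still reaches {L,S} ∋ S.
{J,L}: Z⊥S given {J,L} in G with Z→· removed — back-door holds.
P(S|do(Z)) = Σ_{J,L} P(S|Z,J,L)·P(J,L).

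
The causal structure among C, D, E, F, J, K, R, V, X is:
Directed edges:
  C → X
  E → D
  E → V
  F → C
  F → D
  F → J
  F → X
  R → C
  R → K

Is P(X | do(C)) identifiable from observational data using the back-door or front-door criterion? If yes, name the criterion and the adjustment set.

desc(C)\{C}={X}; candidates ⊆ {D,E,F,J,K,R,V}.
size 0: {}; under {} C still reaches {D,F,J,K,R,X} ∋ X.
{F}: C⊥X given {F} in G with C→· removed — back-door holds.
P(X|do(C)) = Σ_{F} P(X|C,F)·P(F).

P(X|do(C)): backdoor, adjust for {F}.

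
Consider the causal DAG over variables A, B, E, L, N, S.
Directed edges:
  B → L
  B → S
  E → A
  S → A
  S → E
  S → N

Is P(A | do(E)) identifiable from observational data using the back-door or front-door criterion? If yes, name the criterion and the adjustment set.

desc(E)\{E}={A}; candidates ⊆ {B,L,N,S}.
size 0: {}; under {} E still reaches {A,B,L,N,S} ∋ A.
{S}: E⊥A given {S} in G with E→· removed — back-door holds.
P(A|do(E)) = Σ_{S} P(A|E,S)·P(S).

P(A|do(E)): backdoor, adjust for {S}.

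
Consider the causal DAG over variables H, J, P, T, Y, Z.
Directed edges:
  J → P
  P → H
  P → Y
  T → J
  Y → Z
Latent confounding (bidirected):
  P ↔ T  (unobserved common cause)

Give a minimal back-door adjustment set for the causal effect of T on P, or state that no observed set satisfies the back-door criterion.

T→P: no observed back-door set.

desc(T)\{T}={H,J,P,Y,Z}; candidates ⊆ {—}.
T↔P: latent back-door arc(s) into T.
size 0: {}; under {} T still reaches {H,P,Y,Z} ∋ P.
T↔P cannot be blocked by any observed set — no back-door set.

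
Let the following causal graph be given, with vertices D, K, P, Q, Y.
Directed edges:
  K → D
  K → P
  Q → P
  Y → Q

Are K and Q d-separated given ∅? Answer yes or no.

Yes — K ⊥ Q | ∅.

Bayes-Ball from K | ∅ reaches {D,P}.
Q ∉ reach(K|∅) ⇒ K ⊥ Q | ∅.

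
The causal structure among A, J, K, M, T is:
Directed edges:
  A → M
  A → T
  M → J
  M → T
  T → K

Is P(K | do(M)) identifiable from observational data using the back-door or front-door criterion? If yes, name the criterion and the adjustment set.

desc(M)\{M}={J,K,T}; candidates ⊆ {A}.
size 0: {}; under {} M still reaches {A,K,T} ∋ K.
{A}: M⊥K given {A} in G with M→· removed — back-door holds.
P(K|do(M)) = Σ_{A} P(K|M,A)·P(A).

P(K|do(M)): backdoor, adjust for {A}.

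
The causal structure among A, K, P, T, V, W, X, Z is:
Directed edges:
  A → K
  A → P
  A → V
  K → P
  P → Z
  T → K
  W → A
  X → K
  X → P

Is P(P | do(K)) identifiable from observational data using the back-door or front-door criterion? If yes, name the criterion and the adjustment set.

desc(K)\{K}={P,Z}; candidates ⊆ {A,T,V,W,X}.
size 0: {}; under {} K still reaches {A,P,T,V,W,X,Z} ∋ P.
size 1: {A}, {T}, {V} …(+2); under {A} K still reaches {P,T,X,Z} ∋ P.
{A,X}: K⊥P given {A,X} in G with K→· removed — back-door holds.
P(P|do(K)) = Σ_{A,X} P(P|K,A,X)·P(A,X).

P(P|do(K)): backdoor, adjust for {A, X}.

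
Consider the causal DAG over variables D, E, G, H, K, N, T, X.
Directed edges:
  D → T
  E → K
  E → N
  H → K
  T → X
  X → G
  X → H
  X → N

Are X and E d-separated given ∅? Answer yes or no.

Bayes-Ball from X | ∅ reaches {D,G,H,K,N,T}.
E ∉ reach(X|∅) ⇒ X ⊥ E | ∅.

Yes — X ⊥ E | ∅.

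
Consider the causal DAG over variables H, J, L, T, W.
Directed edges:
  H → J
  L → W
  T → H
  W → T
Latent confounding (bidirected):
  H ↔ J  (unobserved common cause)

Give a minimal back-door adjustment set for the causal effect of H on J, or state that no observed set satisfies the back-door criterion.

H→J: no observed back-door set.

desc(H)\{H}={J}; candidates ⊆ {L,T,W}.
H↔J: latent back-door arc(s) into H.
size 0: {}; under {} H still reaches {J,L,T,W} ∋ J.
size 1: {L}, {T}, {W}; under {L} H still reaches {J,T,W} ∋ J.
size 2: {L,T}, {L,W}, {T,W}; under {L,T} H still reaches {J} ∋ J.
H↔J cannot be blocked by any observed set — no back-door set.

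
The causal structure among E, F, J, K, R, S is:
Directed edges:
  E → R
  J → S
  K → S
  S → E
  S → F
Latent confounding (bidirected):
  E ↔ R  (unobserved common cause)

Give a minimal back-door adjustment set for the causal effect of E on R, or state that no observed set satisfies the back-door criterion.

E→R: no observed back-door set.

desc(E)\{E}={R}; candidates ⊆ {F,J,K,S}.
E↔R: latent back-door arc(s) into E.
size 0: {}; under {} E still reaches {F,J,K,R,S} ∋ R.
size 1: {F}, {J}, {K} …(+1); under {F} E still reaches {J,K,R,S} ∋ R.
size 2: {F,J}, {F,K}, {F,S} …(+3); under {F,J} E still reaches {K,R,S} ∋ R.
E↔R cannot be blocked by any observed set — no back-door set.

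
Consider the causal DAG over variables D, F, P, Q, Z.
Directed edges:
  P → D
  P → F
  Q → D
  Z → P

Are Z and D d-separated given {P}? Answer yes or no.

Yes — Z ⊥ D | {P}.

Bayes-Ball from Z | {P} reaches ∅.
D ∉ reach(Z|{P}) ⇒ Z ⊥ D | {P}.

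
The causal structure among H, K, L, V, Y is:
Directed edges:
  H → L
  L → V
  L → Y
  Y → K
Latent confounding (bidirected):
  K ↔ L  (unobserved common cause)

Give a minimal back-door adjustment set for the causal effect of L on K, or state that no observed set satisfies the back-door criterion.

L→K: no observed back-door set.

desc(L)\{L}={K,V,Y}; candidates ⊆ {H}.
L↔K: latent back-door arc(s) into L.
size 0: {}; under {} L still reaches {H,K} ∋ K.
size 1: {H}; under {H} L still reaches {K} ∋ K.
L↔K cannot be blocked by any observed set — no back-door set.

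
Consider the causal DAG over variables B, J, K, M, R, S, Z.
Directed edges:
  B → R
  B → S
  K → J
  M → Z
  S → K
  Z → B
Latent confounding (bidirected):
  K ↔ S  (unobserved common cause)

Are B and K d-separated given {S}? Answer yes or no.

Bayes-Ball from B | {S} reaches {J,K,M,R,Z}.
K ∈ reach(B|{S}) ⇒ B ⊥̸ K | {S}.

No — B and K are d-connected given {S}.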